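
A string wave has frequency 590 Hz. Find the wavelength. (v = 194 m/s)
λ = v/f = 0.3288 m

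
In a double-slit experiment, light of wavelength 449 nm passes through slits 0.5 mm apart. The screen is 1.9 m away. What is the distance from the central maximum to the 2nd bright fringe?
y = mλL/d = 3.412 mm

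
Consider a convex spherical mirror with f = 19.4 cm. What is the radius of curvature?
R = 2|f| = 38.8 cm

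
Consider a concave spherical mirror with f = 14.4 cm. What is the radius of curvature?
R = 2|f| = 28.8 cm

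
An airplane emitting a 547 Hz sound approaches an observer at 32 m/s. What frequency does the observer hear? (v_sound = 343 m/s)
f_obs = f·v/(v − v_s) = 603.3 Hz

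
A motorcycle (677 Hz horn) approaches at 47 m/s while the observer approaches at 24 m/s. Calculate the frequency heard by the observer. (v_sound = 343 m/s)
f_obs = f·(v + v_o)/(v − v_s) = 839.4 Hz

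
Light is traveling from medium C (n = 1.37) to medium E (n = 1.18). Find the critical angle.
θc = arcsin(n₂/n₁) = 59.46°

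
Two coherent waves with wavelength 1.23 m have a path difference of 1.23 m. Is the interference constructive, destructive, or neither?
constructive — path difference = 1λ, a whole number of wavelengths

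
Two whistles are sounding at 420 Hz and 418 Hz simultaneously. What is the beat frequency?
2 Hz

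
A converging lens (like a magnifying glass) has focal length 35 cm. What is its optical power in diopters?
P = 1/f = 2.857 D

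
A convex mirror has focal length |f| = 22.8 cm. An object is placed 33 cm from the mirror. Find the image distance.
f = −22.8 cm (convex); 1/di = 1/f − 1/do → di = -13.48 cm (virtual image, behind mirror)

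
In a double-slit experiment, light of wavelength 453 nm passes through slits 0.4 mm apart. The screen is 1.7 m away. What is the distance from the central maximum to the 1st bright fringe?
y = mλL/d = 1.925 mm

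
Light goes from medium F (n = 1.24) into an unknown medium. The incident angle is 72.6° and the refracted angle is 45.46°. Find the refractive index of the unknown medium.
n₂ = n₁·sin θ₁ / sin θ₂ = 1.66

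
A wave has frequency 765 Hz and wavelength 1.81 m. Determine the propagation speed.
v = fλ = 1385 m/s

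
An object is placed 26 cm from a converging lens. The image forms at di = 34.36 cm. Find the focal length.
1/f = 1/do + 1/di → f = 14.8 cm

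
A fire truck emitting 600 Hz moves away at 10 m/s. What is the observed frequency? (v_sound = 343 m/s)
f_obs = f·v/(v + v_s) = 583 Hz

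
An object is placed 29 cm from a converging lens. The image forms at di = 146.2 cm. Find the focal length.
1/f = 1/do + 1/di → f = 24.2 cm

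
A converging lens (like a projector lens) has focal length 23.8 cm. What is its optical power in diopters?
P = 1/f = 4.202 D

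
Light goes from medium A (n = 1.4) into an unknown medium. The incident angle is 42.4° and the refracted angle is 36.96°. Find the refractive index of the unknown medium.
n₂ = n₁·sin θ₁ / sin θ₂ = 1.57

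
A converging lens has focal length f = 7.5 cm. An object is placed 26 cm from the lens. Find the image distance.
1/di = 1/f − 1/do → di = 10.54 cm (real image)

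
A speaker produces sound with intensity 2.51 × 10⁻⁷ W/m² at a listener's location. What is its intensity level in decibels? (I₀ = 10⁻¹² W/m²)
β = 10·log₁₀(I/I₀) = 54 dB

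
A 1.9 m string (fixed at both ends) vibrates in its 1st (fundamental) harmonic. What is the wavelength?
λₙ = 2L/n = 3.8 m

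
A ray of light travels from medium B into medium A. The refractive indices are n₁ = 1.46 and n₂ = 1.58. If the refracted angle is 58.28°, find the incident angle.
sin θ₁ = (n₂/n₁)·sin θ₂ → θ₁ = 67.01°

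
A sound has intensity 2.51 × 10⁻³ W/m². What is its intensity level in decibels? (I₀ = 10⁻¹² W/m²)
β = 10·log₁₀(I/I₀) = 94 dB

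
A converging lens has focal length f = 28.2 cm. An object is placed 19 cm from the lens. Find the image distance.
1/di = 1/f − 1/do → di = -58.24 cm (virtual image)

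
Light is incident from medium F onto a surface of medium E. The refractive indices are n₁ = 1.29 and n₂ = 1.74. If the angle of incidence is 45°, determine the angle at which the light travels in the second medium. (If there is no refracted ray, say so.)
sin θ₂ = (n₁/n₂)·sin θ₁ = 0.5242 → θ₂ = 31.62°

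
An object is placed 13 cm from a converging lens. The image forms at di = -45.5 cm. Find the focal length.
1/f = 1/do + 1/di → f = 18.2 cm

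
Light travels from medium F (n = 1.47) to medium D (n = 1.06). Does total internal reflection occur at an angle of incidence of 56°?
θc = arcsin(n₂/n₁) = 46.14°; 56° > θc, so yes — total internal reflection.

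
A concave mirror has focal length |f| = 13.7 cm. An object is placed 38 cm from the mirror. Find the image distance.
f = +13.7 cm (concave); 1/di = 1/f − 1/do → di = 21.42 cm (real image, in front of mirror)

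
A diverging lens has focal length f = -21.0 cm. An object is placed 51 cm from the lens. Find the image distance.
1/di = 1/f − 1/do → di = -14.88 cm (virtual image)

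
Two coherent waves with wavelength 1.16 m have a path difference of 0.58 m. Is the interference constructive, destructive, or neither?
destructive — path difference = 0.5λ, an odd multiple of λ/2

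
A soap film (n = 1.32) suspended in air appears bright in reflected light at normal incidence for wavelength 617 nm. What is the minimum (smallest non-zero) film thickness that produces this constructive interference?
2nt = (m − ½)λ with m = 1 → t = (m − ½)λ/(2n) = 116.9 nm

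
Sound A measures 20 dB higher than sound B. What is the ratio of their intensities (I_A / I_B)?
I_A/I_B = 10^(Δβ/10) = 100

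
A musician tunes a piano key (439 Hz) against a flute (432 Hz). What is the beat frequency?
7 Hz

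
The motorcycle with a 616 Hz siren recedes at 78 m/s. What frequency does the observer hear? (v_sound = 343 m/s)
f_obs = f·v/(v + v_s) = 501.9 Hz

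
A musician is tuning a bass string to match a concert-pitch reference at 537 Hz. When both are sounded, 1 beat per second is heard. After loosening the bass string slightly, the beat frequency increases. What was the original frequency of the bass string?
536 Hz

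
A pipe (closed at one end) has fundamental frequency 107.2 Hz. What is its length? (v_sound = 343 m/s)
L = v/(4f₁) = 0.7999 m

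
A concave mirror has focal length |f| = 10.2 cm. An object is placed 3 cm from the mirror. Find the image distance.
f = +10.2 cm (concave); 1/di = 1/f − 1/do → di = -4.25 cm (virtual image, behind mirror)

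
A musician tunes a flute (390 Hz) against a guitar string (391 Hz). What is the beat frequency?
1 Hz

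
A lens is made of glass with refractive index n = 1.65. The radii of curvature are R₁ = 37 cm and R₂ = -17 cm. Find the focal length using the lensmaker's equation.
1/f = (n − 1)(1/R₁ − 1/R₂) → f = 17.92 cm (converging lens)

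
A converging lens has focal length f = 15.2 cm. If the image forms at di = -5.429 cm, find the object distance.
1/do = 1/f − 1/di → do = 4 cm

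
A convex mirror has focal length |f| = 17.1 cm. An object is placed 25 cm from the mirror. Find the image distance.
f = −17.1 cm (convex); 1/di = 1/f − 1/do → di = -10.15 cm (virtual image, behind mirror)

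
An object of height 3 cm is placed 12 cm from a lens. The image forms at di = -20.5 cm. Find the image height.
hi = (-di/do) × ho = 5.125 cm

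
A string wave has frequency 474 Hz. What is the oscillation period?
T = 1/f = 0.00211 s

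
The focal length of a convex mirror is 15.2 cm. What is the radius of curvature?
R = 2|f| = 30.4 cm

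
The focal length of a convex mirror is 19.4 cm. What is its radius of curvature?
R = 2|f| = 38.8 cm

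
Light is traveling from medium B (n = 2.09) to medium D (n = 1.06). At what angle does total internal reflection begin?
θc = arcsin(n₂/n₁) = 30.48°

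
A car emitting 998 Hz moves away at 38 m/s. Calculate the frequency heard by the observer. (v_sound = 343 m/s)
f_obs = f·v/(v + v_s) = 898.5 Hz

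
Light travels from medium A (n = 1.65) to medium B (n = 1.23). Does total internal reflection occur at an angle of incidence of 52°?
θc = arcsin(n₂/n₁) = 48.2°; 52° > θc, so yes — total internal reflection.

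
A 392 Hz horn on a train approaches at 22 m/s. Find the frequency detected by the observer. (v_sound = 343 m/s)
f_obs = f·v/(v − v_s) = 418.9 Hz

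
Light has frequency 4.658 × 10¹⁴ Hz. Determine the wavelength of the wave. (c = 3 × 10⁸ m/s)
λ = c/f = 644.1 nm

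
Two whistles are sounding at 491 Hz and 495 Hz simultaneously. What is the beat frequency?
4 Hz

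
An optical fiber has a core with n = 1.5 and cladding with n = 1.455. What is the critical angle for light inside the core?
θc = arcsin(n_cladding/n_core) = 75.93°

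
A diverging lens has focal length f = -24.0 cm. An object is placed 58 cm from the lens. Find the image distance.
1/di = 1/f − 1/do → di = -16.98 cm (virtual image)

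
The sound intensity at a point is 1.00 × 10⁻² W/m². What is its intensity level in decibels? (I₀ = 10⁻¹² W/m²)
β = 10·log₁₀(I/I₀) = 100 dB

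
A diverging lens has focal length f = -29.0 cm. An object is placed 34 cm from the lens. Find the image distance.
1/di = 1/f − 1/do → di = -15.65 cm (virtual image)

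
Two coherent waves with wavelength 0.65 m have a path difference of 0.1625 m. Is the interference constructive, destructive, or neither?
neither (partial) — path difference = 0.25λ, neither a whole number of wavelengths nor an odd multiple of λ/2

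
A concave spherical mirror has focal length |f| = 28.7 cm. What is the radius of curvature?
R = 2|f| = 57.4 cm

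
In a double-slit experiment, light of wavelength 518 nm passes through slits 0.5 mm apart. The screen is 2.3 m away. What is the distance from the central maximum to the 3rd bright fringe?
y = mλL/d = 7.148 mm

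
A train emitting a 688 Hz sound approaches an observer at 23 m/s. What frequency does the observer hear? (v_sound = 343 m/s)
f_obs = f·v/(v − v_s) = 737.5 Hz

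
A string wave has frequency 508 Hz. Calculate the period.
T = 1/f = 0.001969 s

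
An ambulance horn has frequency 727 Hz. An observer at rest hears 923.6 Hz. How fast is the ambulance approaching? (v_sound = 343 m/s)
v_s = v·(1 − f/f_obs) = 73.01 m/s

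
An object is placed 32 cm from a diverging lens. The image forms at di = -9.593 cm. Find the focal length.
1/f = 1/do + 1/di → f = -13.7 cm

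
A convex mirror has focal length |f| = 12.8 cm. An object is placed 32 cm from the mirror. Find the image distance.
f = −12.8 cm (convex); 1/di = 1/f − 1/do → di = -9.143 cm (virtual image, behind mirror)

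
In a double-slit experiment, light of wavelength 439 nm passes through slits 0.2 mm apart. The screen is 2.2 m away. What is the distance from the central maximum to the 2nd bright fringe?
y = mλL/d = 9.658 mm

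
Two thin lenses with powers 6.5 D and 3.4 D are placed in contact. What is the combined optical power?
P_total = P₁ + P₂ = 9.9 D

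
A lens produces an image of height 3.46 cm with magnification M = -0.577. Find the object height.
ho = |hi|/|M| = 5.997 cm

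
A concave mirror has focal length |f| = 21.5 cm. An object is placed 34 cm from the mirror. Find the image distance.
f = +21.5 cm (concave); 1/di = 1/f − 1/do → di = 58.48 cm (real image, in front of mirror)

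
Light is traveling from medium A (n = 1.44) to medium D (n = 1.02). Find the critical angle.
θc = arcsin(n₂/n₁) = 45.1°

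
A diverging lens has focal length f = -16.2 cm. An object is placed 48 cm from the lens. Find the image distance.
1/di = 1/f − 1/do → di = -12.11 cm (virtual image)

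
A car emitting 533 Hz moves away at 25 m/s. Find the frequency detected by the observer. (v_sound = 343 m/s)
f_obs = f·v/(v + v_s) = 496.8 Hz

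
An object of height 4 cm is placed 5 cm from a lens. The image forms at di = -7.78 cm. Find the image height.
hi = (-di/do) × ho = 6.224 cm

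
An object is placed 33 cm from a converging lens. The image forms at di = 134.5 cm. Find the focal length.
1/f = 1/do + 1/di → f = 26.5 cm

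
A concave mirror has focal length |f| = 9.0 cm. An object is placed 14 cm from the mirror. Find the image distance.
f = +9.0 cm (concave); 1/di = 1/f − 1/do → di = 25.2 cm (real image, in front of mirror)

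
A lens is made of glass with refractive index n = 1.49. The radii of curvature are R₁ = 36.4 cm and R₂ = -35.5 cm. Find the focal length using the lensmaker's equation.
1/f = (n − 1)(1/R₁ − 1/R₂) → f = 36.68 cm (converging lens)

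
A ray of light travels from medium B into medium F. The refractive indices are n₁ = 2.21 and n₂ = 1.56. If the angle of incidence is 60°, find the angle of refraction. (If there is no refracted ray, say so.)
sin θ₂ = (n₁/n₂)·sin θ₁ = 1.227 > 1, so there is no refracted ray — the light undergoes total internal reflection.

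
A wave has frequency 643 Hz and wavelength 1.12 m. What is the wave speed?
v = fλ = 720.2 m/s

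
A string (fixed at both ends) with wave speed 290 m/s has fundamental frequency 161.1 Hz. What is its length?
L = v/(2f₁) = 0.9001 m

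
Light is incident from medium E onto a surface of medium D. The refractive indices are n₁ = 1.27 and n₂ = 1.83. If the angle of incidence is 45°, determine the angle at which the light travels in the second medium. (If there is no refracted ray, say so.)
sin θ₂ = (n₁/n₂)·sin θ₁ = 0.4907 → θ₂ = 29.39°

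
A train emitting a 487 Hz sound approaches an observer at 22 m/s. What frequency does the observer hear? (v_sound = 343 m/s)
f_obs = f·v/(v − v_s) = 520.4 Hz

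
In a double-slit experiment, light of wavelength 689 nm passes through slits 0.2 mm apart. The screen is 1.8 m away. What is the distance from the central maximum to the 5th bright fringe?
y = mλL/d = 31.01 mm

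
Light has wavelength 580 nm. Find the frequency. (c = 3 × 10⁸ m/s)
f = c/λ = 5.172 × 10¹⁴ Hz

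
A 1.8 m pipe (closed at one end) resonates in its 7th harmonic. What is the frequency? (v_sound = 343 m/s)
fₙ = nv/(4L) = 333.5 Hz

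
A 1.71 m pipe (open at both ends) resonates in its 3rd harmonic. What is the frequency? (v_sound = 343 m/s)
fₙ = nv/(2L) = 300.9 Hz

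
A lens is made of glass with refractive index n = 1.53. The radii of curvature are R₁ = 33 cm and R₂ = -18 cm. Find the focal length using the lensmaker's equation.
1/f = (n − 1)(1/R₁ − 1/R₂) → f = 21.98 cm (converging lens)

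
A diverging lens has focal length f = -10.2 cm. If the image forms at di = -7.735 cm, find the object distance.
1/do = 1/f − 1/di → do = 32.01 cm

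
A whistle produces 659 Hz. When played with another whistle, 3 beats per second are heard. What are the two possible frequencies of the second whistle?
f₂ = 659 ± 3 Hz → 662 Hz or 656 Hz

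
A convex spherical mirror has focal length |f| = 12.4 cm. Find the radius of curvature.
R = 2|f| = 24.8 cm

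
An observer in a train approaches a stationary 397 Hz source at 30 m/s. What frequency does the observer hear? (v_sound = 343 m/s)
f_obs = f·(v + v_o)/v = 431.7 Hz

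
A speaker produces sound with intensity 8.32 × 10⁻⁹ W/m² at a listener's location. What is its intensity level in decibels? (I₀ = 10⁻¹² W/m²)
β = 10·log₁₀(I/I₀) = 39.2 dB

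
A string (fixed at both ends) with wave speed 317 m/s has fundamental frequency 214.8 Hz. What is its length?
L = v/(2f₁) = 0.7379 m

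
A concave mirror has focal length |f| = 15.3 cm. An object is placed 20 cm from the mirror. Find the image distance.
f = +15.3 cm (concave); 1/di = 1/f − 1/do → di = 65.11 cm (real image, in front of mirror)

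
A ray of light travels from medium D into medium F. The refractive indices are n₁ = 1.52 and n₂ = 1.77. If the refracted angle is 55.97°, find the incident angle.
sin θ₁ = (n₂/n₁)·sin θ₂ → θ₁ = 74.81°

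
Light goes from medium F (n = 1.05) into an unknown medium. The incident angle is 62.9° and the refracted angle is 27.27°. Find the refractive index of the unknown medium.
n₂ = n₁·sin θ₁ / sin θ₂ = 2.04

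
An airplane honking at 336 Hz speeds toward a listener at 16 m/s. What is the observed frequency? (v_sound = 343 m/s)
f_obs = f·v/(v − v_s) = 352.4 Hz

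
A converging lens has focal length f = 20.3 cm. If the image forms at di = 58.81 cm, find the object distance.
1/do = 1/f − 1/di → do = 31 cm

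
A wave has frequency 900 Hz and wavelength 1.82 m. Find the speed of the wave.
v = fλ = 1638 m/s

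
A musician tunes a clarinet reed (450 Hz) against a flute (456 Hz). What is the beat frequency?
6 Hz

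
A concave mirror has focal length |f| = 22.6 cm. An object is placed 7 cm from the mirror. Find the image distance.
f = +22.6 cm (concave); 1/di = 1/f − 1/do → di = -10.14 cm (virtual image, behind mirror)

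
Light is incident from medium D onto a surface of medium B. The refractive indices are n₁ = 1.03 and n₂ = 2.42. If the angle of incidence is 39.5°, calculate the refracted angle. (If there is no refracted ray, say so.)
sin θ₂ = (n₁/n₂)·sin θ₁ = 0.2707 → θ₂ = 15.71°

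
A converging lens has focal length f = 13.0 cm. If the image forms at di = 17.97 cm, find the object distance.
1/do = 1/f − 1/di → do = 47 cm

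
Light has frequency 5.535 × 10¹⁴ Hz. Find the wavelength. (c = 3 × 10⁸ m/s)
λ = c/f = 542 nm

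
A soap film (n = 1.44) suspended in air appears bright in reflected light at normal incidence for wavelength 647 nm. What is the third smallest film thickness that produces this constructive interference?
2nt = (m − ½)λ with m = 3 → t = (m − ½)λ/(2n) = 561.6 nm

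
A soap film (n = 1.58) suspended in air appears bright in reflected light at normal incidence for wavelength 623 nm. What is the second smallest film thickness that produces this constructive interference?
2nt = (m − ½)λ with m = 2 → t = (m − ½)λ/(2n) = 295.7 nm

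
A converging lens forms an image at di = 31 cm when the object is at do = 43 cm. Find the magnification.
M = −di/do = -0.7209 (inverted image)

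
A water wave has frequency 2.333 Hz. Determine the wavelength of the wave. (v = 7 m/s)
λ = v/f = 3 m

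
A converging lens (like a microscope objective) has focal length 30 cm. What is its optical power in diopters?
P = 1/f = 3.333 D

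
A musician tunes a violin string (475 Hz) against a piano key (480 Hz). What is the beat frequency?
5 Hz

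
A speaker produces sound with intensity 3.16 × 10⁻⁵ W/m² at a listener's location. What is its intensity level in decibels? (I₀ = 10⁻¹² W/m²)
β = 10·log₁₀(I/I₀) = 75 dB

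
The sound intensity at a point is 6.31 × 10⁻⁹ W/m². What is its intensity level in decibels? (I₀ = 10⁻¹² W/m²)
β = 10·log₁₀(I/I₀) = 38 dB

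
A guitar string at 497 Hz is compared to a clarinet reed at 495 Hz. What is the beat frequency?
2 Hz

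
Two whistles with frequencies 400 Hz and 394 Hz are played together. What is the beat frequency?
6 Hz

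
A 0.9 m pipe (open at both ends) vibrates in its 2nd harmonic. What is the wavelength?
λₙ = 2L/n = 0.9 m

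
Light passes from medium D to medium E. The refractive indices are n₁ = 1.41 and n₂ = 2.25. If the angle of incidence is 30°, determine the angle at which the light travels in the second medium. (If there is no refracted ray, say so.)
sin θ₂ = (n₁/n₂)·sin θ₁ = 0.3133 → θ₂ = 18.26°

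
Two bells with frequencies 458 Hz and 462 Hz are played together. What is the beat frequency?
4 Hz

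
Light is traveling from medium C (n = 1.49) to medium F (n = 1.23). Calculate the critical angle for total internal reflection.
θc = arcsin(n₂/n₁) = 55.64°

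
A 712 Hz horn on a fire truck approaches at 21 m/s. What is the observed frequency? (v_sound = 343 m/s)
f_obs = f·v/(v − v_s) = 758.4 Hz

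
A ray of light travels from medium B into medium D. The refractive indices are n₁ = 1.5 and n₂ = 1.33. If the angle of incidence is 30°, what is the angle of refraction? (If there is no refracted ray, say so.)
sin θ₂ = (n₁/n₂)·sin θ₁ = 0.5639 → θ₂ = 34.33°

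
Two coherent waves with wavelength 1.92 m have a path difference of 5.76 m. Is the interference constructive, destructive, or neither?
constructive — path difference = 3λ, a whole number of wavelengths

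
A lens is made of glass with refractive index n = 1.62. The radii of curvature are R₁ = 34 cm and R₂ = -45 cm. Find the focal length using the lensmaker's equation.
1/f = (n − 1)(1/R₁ − 1/R₂) → f = 31.24 cm (converging lens)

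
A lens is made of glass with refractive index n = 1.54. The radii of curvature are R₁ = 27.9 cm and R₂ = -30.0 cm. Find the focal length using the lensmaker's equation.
1/f = (n − 1)(1/R₁ − 1/R₂) → f = 26.77 cm (converging lens)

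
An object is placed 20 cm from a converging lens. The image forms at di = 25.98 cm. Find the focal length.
1/f = 1/do + 1/di → f = 11.3 cm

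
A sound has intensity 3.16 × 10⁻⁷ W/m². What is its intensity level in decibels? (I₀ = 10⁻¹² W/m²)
β = 10·log₁₀(I/I₀) = 55 dB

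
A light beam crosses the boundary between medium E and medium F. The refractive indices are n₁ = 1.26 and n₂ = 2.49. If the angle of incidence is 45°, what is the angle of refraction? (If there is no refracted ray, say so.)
sin θ₂ = (n₁/n₂)·sin θ₁ = 0.3578 → θ₂ = 20.97°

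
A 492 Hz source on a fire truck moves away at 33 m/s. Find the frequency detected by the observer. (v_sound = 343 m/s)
f_obs = f·v/(v + v_s) = 448.8 Hz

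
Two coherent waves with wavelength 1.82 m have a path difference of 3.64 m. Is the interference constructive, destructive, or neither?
constructive — path difference = 2λ, a whole number of wavelengths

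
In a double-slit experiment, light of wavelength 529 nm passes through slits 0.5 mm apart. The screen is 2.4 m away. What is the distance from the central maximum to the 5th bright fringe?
y = mλL/d = 12.7 mm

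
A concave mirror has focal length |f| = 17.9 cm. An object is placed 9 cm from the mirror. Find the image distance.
f = +17.9 cm (concave); 1/di = 1/f − 1/do → di = -18.1 cm (virtual image, behind mirror)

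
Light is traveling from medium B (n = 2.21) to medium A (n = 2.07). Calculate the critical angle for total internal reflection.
θc = arcsin(n₂/n₁) = 69.5°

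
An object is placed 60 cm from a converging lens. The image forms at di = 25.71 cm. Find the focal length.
1/f = 1/do + 1/di → f = 18 cm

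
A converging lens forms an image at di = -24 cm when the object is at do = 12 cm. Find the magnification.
M = −di/do = 2 (upright image)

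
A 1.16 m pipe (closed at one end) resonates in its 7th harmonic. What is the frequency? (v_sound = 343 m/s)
fₙ = nv/(4L) = 517.5 Hz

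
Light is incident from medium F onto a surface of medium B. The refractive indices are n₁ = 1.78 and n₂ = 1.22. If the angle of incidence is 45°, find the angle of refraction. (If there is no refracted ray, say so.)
sin θ₂ = (n₁/n₂)·sin θ₁ = 1.032 > 1, so there is no refracted ray — the light undergoes total internal reflection.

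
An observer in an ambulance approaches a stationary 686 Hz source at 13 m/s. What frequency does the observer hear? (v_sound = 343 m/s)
f_obs = f·(v + v_o)/v = 712 Hz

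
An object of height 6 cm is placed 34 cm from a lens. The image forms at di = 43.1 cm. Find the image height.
hi = (-di/do) × ho = -7.606 cm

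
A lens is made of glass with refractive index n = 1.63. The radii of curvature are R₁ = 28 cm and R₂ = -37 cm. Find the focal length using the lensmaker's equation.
1/f = (n − 1)(1/R₁ − 1/R₂) → f = 25.3 cm (converging lens)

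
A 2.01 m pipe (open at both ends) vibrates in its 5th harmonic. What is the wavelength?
λₙ = 2L/n = 0.804 m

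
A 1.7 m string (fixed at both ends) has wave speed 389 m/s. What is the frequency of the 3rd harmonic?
fₙ = nv/(2L) = 343.2 Hz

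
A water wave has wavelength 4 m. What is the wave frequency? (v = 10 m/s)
f = v/λ = 2.5 Hz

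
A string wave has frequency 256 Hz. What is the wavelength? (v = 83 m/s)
λ = v/f = 0.3242 m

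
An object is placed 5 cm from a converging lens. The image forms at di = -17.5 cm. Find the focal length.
1/f = 1/do + 1/di → f = 7 cm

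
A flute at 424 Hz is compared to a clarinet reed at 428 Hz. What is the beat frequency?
4 Hz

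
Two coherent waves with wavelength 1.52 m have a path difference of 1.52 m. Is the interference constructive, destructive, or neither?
constructive — path difference = 1λ, a whole number of wavelengths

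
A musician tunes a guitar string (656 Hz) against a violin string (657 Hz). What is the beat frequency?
1 Hz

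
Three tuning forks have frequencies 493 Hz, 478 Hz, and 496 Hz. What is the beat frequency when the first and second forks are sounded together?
15 Hz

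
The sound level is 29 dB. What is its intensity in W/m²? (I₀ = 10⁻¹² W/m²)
I = I₀·10^(β/10) = 7.94 × 10⁻¹⁰ W/m²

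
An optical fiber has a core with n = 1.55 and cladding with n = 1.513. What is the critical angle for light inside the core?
θc = arcsin(n_cladding/n_core) = 77.46°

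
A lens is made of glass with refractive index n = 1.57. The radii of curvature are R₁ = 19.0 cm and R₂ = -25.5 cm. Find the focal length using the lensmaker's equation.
1/f = (n − 1)(1/R₁ − 1/R₂) → f = 19.1 cm (converging lens)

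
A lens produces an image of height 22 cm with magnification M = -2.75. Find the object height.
ho = |hi|/|M| = 8 cm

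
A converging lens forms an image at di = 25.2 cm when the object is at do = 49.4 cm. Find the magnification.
M = −di/do = -0.5101 (inverted image)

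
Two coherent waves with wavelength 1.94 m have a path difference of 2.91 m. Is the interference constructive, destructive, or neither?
destructive — path difference = 1.5λ, an odd multiple of λ/2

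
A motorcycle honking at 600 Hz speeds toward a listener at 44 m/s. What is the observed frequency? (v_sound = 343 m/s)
f_obs = f·v/(v − v_s) = 688.3 Hz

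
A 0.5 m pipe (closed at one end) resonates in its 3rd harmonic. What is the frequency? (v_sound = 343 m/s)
fₙ = nv/(4L) = 514.5 Hz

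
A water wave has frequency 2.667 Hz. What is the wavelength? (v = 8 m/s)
λ = v/f = 3 m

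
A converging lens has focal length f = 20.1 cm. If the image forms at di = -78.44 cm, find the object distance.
1/do = 1/f − 1/di → do = 16 cm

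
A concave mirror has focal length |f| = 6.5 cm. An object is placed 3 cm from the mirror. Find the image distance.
f = +6.5 cm (concave); 1/di = 1/f − 1/do → di = -5.571 cm (virtual image, behind mirror)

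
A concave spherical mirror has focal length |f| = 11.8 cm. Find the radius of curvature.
R = 2|f| = 23.6 cm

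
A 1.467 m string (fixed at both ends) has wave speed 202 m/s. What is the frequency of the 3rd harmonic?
fₙ = nv/(2L) = 206.5 Hz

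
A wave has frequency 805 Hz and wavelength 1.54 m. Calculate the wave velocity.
v = fλ = 1240 m/s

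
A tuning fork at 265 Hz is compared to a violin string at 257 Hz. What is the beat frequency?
8 Hz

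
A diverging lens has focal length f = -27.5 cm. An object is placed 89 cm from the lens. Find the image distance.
1/di = 1/f − 1/do → di = -21.01 cm (virtual image)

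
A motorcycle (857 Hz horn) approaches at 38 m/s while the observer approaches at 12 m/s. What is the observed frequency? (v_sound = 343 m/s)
f_obs = f·(v + v_o)/(v − v_s) = 997.5 Hz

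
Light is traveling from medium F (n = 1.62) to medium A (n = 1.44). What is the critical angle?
θc = arcsin(n₂/n₁) = 62.73°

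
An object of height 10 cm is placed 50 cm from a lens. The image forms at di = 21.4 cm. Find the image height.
hi = (-di/do) × ho = -4.28 cm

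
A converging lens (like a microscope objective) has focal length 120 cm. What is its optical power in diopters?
P = 1/f = 0.8333 D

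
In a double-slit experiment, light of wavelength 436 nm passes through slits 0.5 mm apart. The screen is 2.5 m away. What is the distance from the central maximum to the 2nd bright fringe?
y = mλL/d = 4.36 mm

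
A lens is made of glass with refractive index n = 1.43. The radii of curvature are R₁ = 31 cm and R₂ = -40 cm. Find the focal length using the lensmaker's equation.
1/f = (n − 1)(1/R₁ − 1/R₂) → f = 40.62 cm (converging lens)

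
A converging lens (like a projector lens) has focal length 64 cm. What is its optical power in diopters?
P = 1/f = 1.562 D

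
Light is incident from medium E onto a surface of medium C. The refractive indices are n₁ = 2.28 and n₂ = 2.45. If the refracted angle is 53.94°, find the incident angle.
sin θ₁ = (n₂/n₁)·sin θ₂ → θ₁ = 60.31°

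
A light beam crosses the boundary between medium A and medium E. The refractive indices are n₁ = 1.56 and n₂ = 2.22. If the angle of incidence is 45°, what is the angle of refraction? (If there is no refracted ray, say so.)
sin θ₂ = (n₁/n₂)·sin θ₁ = 0.4969 → θ₂ = 29.79°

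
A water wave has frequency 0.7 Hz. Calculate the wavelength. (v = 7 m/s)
λ = v/f = 10 m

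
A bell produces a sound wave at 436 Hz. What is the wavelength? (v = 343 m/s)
λ = v/f = 0.7867 m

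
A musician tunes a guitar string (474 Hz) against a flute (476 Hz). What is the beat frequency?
2 Hz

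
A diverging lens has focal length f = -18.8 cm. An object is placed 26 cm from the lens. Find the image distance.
1/di = 1/f − 1/do → di = -10.91 cm (virtual image)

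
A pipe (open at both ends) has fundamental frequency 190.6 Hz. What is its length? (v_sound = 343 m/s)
L = v/(2f₁) = 0.8998 m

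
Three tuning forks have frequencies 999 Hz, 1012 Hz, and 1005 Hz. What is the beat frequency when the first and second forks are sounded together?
13 Hz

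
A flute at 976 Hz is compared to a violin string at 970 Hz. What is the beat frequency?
6 Hz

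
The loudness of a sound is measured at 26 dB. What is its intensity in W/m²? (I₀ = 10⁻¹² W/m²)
I = I₀·10^(β/10) = 3.98 × 10⁻¹⁰ W/m²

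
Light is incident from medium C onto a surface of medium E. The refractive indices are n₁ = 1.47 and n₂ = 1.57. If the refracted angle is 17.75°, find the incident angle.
sin θ₁ = (n₂/n₁)·sin θ₂ → θ₁ = 19°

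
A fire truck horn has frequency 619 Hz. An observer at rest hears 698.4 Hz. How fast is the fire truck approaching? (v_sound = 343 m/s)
v_s = v·(1 − f/f_obs) = 39 m/s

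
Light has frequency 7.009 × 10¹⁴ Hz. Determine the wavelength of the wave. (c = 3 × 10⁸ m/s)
λ = c/f = 428 nm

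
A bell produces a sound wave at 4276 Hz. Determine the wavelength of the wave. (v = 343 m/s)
λ = v/f = 0.08022 m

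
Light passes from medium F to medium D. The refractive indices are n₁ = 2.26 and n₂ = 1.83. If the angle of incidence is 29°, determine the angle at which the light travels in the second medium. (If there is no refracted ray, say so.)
sin θ₂ = (n₁/n₂)·sin θ₁ = 0.5987 → θ₂ = 36.78°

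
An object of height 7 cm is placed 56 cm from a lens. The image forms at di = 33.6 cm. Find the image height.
hi = (-di/do) × ho = -4.2 cm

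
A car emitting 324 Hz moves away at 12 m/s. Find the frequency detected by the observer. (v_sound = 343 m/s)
f_obs = f·v/(v + v_s) = 313 Hz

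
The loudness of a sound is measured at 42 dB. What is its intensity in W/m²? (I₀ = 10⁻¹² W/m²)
I = I₀·10^(β/10) = 1.58 × 10⁻⁸ W/m²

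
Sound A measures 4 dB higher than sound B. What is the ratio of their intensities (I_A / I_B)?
I_A/I_B = 10^(Δβ/10) = 2.512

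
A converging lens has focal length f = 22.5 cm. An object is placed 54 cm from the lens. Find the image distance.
1/di = 1/f − 1/do → di = 38.57 cm (real image)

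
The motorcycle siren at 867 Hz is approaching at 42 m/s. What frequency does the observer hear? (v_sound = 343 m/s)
f_obs = f·v/(v − v_s) = 988 Hz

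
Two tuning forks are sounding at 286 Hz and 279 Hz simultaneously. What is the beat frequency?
7 Hz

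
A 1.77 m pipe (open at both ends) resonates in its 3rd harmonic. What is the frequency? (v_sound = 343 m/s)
fₙ = nv/(2L) = 290.7 Hz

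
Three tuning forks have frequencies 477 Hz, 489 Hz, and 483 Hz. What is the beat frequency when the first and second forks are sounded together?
12 Hz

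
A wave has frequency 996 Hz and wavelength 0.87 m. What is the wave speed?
v = fλ = 866.5 m/s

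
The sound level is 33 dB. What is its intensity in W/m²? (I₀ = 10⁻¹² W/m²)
I = I₀·10^(β/10) = 2.00 × 10⁻⁹ W/m²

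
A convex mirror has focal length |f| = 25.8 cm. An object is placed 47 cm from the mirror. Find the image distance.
f = −25.8 cm (convex); 1/di = 1/f − 1/do → di = -16.66 cm (virtual image, behind mirror)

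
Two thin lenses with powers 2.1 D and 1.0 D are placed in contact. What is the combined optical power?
P_total = P₁ + P₂ = 3.1 D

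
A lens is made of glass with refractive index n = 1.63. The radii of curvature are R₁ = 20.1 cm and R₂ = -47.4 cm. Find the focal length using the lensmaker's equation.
1/f = (n − 1)(1/R₁ − 1/R₂) → f = 22.4 cm (converging lens)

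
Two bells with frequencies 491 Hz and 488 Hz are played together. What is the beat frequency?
3 Hz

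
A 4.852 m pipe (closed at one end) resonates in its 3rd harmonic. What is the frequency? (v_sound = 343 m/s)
fₙ = nv/(4L) = 53.02 Hz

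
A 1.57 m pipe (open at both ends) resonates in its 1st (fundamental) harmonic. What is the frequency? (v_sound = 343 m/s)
fₙ = nv/(2L) = 109.2 Hz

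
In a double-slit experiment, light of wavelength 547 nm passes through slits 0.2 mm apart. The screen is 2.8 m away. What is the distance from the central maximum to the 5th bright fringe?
y = mλL/d = 38.29 mm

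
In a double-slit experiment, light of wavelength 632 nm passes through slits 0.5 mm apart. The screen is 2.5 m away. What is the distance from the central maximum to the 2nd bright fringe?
y = mλL/d = 6.32 mm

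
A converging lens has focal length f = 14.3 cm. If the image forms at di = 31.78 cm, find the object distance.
1/do = 1/f − 1/di → do = 26 cm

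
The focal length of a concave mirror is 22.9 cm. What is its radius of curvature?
R = 2|f| = 45.8 cm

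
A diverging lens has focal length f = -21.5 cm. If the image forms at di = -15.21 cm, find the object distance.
1/do = 1/f − 1/di → do = 51.99 cm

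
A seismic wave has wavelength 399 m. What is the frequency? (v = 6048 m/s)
f = v/λ = 15.16 Hz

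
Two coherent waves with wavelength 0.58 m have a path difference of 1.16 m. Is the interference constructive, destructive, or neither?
constructive — path difference = 2λ, a whole number of wavelengths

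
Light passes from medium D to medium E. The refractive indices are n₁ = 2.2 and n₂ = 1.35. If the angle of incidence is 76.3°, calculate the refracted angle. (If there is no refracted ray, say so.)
sin θ₂ = (n₁/n₂)·sin θ₁ = 1.583 > 1, so there is no refracted ray — the light undergoes total internal reflection.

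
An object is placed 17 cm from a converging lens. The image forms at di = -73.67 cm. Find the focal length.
1/f = 1/do + 1/di → f = 22.1 cm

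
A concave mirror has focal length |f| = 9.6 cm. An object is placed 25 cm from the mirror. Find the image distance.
f = +9.6 cm (concave); 1/di = 1/f − 1/do → di = 15.58 cm (real image, in front of mirror)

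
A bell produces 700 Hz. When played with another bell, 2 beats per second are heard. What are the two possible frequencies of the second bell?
f₂ = 700 ± 2 Hz → 702 Hz or 698 Hz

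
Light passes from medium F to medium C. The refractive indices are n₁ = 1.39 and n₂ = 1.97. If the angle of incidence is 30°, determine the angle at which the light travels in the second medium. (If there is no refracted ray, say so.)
sin θ₂ = (n₁/n₂)·sin θ₁ = 0.3528 → θ₂ = 20.66°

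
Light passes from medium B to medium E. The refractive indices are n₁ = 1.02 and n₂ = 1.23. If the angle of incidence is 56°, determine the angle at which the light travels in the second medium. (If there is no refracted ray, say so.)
sin θ₂ = (n₁/n₂)·sin θ₁ = 0.6875 → θ₂ = 43.43°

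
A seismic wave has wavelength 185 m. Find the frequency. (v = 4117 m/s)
f = v/λ = 22.25 Hz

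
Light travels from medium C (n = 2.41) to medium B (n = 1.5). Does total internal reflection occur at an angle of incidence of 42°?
θc = arcsin(n₂/n₁) = 38.49°; 42° > θc, so yes — total internal reflection.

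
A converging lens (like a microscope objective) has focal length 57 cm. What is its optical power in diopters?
P = 1/f = 1.754 D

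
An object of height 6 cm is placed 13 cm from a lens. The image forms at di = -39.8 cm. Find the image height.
hi = (-di/do) × ho = 18.37 cm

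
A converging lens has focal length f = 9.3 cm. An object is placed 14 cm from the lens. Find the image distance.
1/di = 1/f − 1/do → di = 27.7 cm (real image)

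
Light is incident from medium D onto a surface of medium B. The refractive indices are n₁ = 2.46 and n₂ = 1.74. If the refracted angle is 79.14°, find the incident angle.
sin θ₁ = (n₂/n₁)·sin θ₂ → θ₁ = 44°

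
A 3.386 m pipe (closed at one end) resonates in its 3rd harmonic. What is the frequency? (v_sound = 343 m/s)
fₙ = nv/(4L) = 75.97 Hz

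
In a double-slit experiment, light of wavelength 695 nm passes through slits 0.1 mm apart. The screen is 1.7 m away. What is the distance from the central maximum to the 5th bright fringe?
y = mλL/d = 59.07 mm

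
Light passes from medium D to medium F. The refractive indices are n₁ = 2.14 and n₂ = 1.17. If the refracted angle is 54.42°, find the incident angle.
sin θ₁ = (n₂/n₁)·sin θ₂ → θ₁ = 26.4°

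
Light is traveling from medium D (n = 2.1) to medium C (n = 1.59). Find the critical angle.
θc = arcsin(n₂/n₁) = 49.21°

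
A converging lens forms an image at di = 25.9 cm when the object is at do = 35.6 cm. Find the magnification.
M = −di/do = -0.7275 (inverted image)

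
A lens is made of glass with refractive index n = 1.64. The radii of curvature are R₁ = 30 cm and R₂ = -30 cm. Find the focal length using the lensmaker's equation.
1/f = (n − 1)(1/R₁ − 1/R₂) → f = 23.44 cm (converging lens)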